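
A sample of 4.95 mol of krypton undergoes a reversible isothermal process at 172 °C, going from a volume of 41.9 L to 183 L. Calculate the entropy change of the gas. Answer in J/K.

For an isothermal ideal gas ΔS_gas = nR ln(V₂/V₁) = 4.95 × 8.314 × ln(183/41.9) = 60.7 J/K.

ΔS_gas = 60.7 J/K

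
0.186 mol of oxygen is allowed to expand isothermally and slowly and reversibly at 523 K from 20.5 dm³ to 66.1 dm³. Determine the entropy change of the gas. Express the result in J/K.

For an isothermal ideal gas ΔS_gas = nR ln(V₂/V₁) = 0.186 × 8.314 × ln(66.1/20.5) = 1.81 J/K.

ΔS_gas = 1.81 J/K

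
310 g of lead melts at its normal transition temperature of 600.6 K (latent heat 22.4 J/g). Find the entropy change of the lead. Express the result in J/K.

ΔS = 11.6 J/K

Heat absorbed by the substance: Q = mL = 310 × 22.4 = 6944 J.
At constant T, ΔS = Q_rev/T = 6944 / 600.6 = 11.6 J/K.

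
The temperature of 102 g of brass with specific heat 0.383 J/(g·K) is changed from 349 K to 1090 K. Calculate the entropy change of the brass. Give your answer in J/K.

ΔS = ∫dQ_rev/T = m c ln(T₂/T₁) = 102 × 0.383 × ln(1090/349) = 44.5 J/K.

ΔS = 44.5 J/K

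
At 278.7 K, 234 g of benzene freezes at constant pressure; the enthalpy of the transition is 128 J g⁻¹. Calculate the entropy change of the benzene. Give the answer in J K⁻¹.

Heat released by the substance: Q = −mL = −234 × 128 = −29952 J.
At constant T, ΔS = Q_rev/T = −29952 / 278.7 = -107 J/K.

ΔS = -107 J/K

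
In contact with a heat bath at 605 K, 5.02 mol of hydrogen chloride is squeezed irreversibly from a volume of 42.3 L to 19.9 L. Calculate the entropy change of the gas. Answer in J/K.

Entropy is a state function, so ΔS_gas depends only on the end states.
For an isothermal ideal gas ΔS_gas = nR ln(V₂/V₁) = 5.02 × 8.314 × ln(19.9/42.3) = -31.5 J/K.

ΔS_gas = -31.5 J/K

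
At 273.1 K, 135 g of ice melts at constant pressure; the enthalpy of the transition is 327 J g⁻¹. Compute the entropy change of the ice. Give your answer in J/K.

Heat absorbed by the substance: Q = mL = 135 × 327 = 44145 J.
At constant T, ΔS = Q_rev/T = 44145 / 273.1 = 162 J/K.

ΔS = 162 J/K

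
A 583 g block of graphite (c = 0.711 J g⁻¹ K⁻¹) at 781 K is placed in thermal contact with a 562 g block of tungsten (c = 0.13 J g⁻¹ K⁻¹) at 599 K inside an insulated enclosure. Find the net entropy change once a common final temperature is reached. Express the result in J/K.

ΔS_total = 2.05 J/K

Energy balance: T_f = (m₁c₁T₁ + m₂c₂T₂)/(m₁c₁ + m₂c₂) = 753.73 K.
ΔS₁ = m₁c₁ ln(T_f/T₁) = 414.513 × ln(753.73/781) = -14.733 J/K.
ΔS₂ = m₂c₂ ln(T_f/T₂) = 73.06 × ln(753.73/599) = 16.787 J/K.
ΔS_total = -14.733 + 16.787 = 2.05 J/K.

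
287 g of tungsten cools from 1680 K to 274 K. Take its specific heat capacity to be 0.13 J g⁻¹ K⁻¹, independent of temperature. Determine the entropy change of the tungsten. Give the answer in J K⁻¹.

ΔS = -67.7 J/K

ΔS = ∫dQ_rev/T = m c ln(T₂/T₁) = 287 × 0.13 × ln(274/1680) = -67.7 J/K.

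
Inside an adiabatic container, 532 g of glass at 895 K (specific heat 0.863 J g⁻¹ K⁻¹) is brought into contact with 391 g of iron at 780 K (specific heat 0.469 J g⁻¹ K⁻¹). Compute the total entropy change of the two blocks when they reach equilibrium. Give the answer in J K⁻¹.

ΔS_total = 1.21 J/K

Energy balance: T_f = (m₁c₁T₁ + m₂c₂T₂)/(m₁c₁ + m₂c₂) = 862.18 K.
ΔS₁ = m₁c₁ ln(T_f/T₁) = 459.116 × ln(862.18/895) = -17.154 J/K.
ΔS₂ = m₂c₂ ln(T_f/T₂) = 183.379 × ln(862.18/780) = 18.368 J/K.
ΔS_total = -17.154 + 18.368 = 1.21 J/K.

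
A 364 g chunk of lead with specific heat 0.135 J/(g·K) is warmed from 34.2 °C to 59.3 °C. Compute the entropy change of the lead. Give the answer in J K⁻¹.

In kelvin: T₁ = 307.35 K, T₂ = 332.45 K. ΔS = ∫dQ_rev/T = m c ln(T₂/T₁) = 364 × 0.135 × ln(332.45/307.35) = 3.86 J/K.

ΔS = 3.86 J/K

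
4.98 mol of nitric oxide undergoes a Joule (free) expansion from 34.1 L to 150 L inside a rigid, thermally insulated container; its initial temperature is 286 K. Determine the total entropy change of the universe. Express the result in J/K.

ΔS_universe = 61.3 J/K

For an ideal gas in free expansion Q = 0 and W = 0, so T is unchanged.
Entropy is a state function; using a reversible isothermal path, ΔS_gas = nR ln(V₂/V₁) = 4.98 × 8.314 × ln(150/34.1) = 61.3 J/K.
The insulated surroundings exchange no heat, so ΔS_surr = 0 and ΔS_universe = ΔS_gas.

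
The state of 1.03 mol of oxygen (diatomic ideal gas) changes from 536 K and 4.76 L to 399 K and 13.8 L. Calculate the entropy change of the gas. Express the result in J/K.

Entropy is a state function: ΔS = nC_V ln(T₂/T₁) + nR ln(V₂/V₁), with C_V = 5R/2 = 20.79 J mol⁻¹ K⁻¹ for a diatomic ideal gas.
ΔS = 1.03 × [20.79 × ln(399/536) + 8.314 × ln(13.8/4.76)] = 2.8 J/K.

ΔS = 2.8 J/K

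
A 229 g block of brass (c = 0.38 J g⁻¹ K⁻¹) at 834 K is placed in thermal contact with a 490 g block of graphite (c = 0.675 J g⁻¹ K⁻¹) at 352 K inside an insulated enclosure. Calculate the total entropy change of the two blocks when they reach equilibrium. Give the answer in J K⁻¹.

Energy balance: T_f = (m₁c₁T₁ + m₂c₂T₂)/(m₁c₁ + m₂c₂) = 452.4 K.
ΔS₁ = m₁c₁ ln(T_f/T₁) = 87.02 × ln(452.4/834) = -53.23 J/K.
ΔS₂ = m₂c₂ ln(T_f/T₂) = 330.75 × ln(452.4/352) = 83 J/K.
ΔS_total = -53.23 + 83 = 29.8 J/K.

ΔS_total = 29.8 J/K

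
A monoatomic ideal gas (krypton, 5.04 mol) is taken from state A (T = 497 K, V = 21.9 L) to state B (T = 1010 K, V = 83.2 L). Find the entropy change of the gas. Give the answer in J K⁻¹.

ΔS = 101 J/K

Entropy is a state function: ΔS = nC_V ln(T₂/T₁) + nR ln(V₂/V₁), with C_V = 3R/2 = 12.47 J mol⁻¹ K⁻¹ for a monoatomic ideal gas.
ΔS = 5.04 × [12.47 × ln(1010/497) + 8.314 × ln(83.2/21.9)] = 101 J/K.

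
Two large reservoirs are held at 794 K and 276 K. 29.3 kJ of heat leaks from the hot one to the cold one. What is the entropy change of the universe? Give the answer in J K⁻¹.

ΔS_total = 69.3 J/K

ΔS_hot = −Q/T_H = −29300/794 = -36.9 J/K and ΔS_cold = +Q/T_C = 29300/276 = 106.2 J/K.
ΔS_total = -36.9 + 106.2 = 69.3 J/K, positive as the second law requires.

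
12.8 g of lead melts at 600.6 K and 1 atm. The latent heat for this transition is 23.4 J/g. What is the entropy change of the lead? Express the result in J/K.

ΔS = 0.499 J/K

Heat absorbed by the substance: Q = mL = 12.8 × 23.4 = 299.52 J.
At constant T, ΔS = Q_rev/T = 299.52 / 600.6 = 0.499 J/K.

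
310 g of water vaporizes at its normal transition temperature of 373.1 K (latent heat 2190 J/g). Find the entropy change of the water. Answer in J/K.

ΔS = 1820 J/K

Heat absorbed by the substance: Q = mL = 310 × 2190 = 678900 J.
At constant T, ΔS = Q_rev/T = 678900 / 373.1 = 1820 J/K.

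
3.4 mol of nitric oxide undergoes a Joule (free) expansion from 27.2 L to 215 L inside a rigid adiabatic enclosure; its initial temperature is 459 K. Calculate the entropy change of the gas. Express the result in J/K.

ΔS_gas = 58.4 J/K

For an ideal gas in free expansion Q = 0 and W = 0, so T is unchanged.
Entropy is a state function; using a reversible isothermal path, ΔS_gas = nR ln(V₂/V₁) = 3.4 × 8.314 × ln(215/27.2) = 58.4 J/K.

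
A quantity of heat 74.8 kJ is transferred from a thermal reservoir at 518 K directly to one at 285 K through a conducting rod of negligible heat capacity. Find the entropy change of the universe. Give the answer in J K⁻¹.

ΔS_hot = −Q/T_H = −74800/518 = -144.4 J/K and ΔS_cold = +Q/T_C = 74800/285 = 262.5 J/K.
ΔS_total = -144.4 + 262.5 = 118 J/K, positive as the second law requires.

ΔS_total = 118 J/K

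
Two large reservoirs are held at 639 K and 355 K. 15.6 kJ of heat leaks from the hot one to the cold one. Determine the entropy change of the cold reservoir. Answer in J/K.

ΔS_cold = 43.9 J/K

The cold reservoir gains heat Q, so ΔS_cold = +Q/T_C = 15600/355 = 43.9 J/K.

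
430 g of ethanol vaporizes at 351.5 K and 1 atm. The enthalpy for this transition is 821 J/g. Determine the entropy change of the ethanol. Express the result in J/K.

ΔS = 1000 J/K

Heat absorbed by the substance: Q = mL = 430 × 821 = 353030 J.
At constant T, ΔS = Q_rev/T = 353030 / 351.5 = 1000 J/K.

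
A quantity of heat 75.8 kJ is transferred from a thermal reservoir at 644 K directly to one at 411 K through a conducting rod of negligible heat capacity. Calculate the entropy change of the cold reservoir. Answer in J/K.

The cold reservoir gains heat Q, so ΔS_cold = +Q/T_C = 75800/411 = 184 J/K.

ΔS_cold = 184 J/K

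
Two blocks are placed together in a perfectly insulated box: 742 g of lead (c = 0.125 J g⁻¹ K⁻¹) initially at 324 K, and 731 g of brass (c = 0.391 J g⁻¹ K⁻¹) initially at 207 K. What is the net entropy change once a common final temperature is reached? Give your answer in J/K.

Energy balance: T_f = (m₁c₁T₁ + m₂c₂T₂)/(m₁c₁ + m₂c₂) = 235.67 K.
ΔS₁ = m₁c₁ ln(T_f/T₁) = 92.75 × ln(235.67/324) = -29.53 J/K.
ΔS₂ = m₂c₂ ln(T_f/T₂) = 285.821 × ln(235.67/207) = 37.07 J/K.
ΔS_total = -29.53 + 37.07 = 7.54 J/K.

ΔS_total = 7.54 J/K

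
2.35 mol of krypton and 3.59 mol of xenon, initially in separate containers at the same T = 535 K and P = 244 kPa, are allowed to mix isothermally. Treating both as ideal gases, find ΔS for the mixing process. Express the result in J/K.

ΔS_mix = 33.1 J/K

Mole fractions: x_A = 2.35/5.94 = 0.396, x_B = 0.604.
ΔS_mix = −R(n_A ln x_A + n_B ln x_B) = −8.314 × (2.35 ln 0.396 + 3.59 ln 0.604) = 33.1 J/K.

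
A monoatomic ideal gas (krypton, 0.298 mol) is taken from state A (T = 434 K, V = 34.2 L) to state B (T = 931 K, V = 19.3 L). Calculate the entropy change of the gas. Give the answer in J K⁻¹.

Entropy is a state function: ΔS = nC_V ln(T₂/T₁) + nR ln(V₂/V₁), with C_V = 3R/2 = 12.47 J mol⁻¹ K⁻¹ for a monoatomic ideal gas.
ΔS = 0.298 × [12.47 × ln(931/434) + 8.314 × ln(19.3/34.2)] = 1.42 J/K.

ΔS = 1.42 J/K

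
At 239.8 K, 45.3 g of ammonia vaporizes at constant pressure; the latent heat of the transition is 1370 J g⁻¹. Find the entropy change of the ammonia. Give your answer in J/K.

ΔS = 259 J/K

Heat absorbed by the substance: Q = mL = 45.3 × 1370 = 62061 J.
At constant T, ΔS = Q_rev/T = 62061 / 239.8 = 259 J/K.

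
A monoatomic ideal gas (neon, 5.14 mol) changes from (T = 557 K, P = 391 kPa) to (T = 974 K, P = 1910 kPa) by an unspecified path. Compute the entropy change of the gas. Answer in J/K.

ΔS = nC_p ln(T₂/T₁) − nR ln(P₂/P₁), with C_p = 5R/2 = 20.79 J mol⁻¹ K⁻¹ for a monoatomic ideal gas.
ΔS = 5.14 × [20.79 × ln(974/557) − 8.314 × ln(1910/391)] = -8.08 J/K.

ΔS = -8.08 J/K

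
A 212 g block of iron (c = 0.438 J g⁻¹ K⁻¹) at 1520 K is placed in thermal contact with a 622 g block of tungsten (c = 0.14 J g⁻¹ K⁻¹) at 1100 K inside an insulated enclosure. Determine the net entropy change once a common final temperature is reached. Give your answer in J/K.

ΔS_total = 2.33 J/K

Energy balance: T_f = (m₁c₁T₁ + m₂c₂T₂)/(m₁c₁ + m₂c₂) = 1316.7 K.
ΔS₁ = m₁c₁ ln(T_f/T₁) = 92.856 × ln(1316.7/1520) = -13.33 J/K.
ΔS₂ = m₂c₂ ln(T_f/T₂) = 87.08 × ln(1316.7/1100) = 15.66 J/K.
ΔS_total = -13.33 + 15.66 = 2.33 J/K.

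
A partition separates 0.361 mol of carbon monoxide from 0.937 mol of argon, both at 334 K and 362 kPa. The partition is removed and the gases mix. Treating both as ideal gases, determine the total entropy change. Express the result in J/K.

Mole fractions: x_A = 0.361/1.3 = 0.278, x_B = 0.722.
ΔS_mix = −R(n_A ln x_A + n_B ln x_B) = −8.314 × (0.361 ln 0.278 + 0.937 ln 0.722) = 6.38 J/K.

ΔS_mix = 6.38 J/K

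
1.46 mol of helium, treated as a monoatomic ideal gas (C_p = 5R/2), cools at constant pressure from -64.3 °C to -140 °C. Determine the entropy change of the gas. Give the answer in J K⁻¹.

In kelvin: T₁ = 208.85 K, T₂ = 133.15 K. At constant pressure, ΔS = nC_p ln(T₂/T₁) with C_p = 5R/2 = 20.79 J mol⁻¹ K⁻¹.
ΔS = 1.46 × 20.79 × ln(133.15/208.85) = -13.7 J/K.

ΔS = -13.7 J/K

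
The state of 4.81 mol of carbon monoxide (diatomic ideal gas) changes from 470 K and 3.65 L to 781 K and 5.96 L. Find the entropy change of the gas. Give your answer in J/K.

Entropy is a state function: ΔS = nC_V ln(T₂/T₁) + nR ln(V₂/V₁), with C_V = 5R/2 = 20.79 J mol⁻¹ K⁻¹ for a diatomic ideal gas.
ΔS = 4.81 × [20.79 × ln(781/470) + 8.314 × ln(5.96/3.65)] = 70.4 J/K.

ΔS = 70.4 J/K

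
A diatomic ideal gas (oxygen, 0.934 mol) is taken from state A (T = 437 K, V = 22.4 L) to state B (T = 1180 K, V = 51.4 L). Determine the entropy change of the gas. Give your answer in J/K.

Entropy is a state function: ΔS = nC_V ln(T₂/T₁) + nR ln(V₂/V₁), with C_V = 5R/2 = 20.79 J mol⁻¹ K⁻¹ for a diatomic ideal gas.
ΔS = 0.934 × [20.79 × ln(1180/437) + 8.314 × ln(51.4/22.4)] = 25.7 J/K.

ΔS = 25.7 J/K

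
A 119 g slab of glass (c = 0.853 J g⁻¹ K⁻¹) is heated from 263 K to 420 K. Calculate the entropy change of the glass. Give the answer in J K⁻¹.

ΔS = ∫dQ_rev/T = m c ln(T₂/T₁) = 119 × 0.853 × ln(420/263) = 47.5 J/K.

ΔS = 47.5 J/K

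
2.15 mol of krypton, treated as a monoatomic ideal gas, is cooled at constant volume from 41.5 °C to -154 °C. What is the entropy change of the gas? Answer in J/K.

ΔS = -26 J/K

In kelvin: T₁ = 314.65 K, T₂ = 119.15 K. At constant volume, ΔS = nC_V ln(T₂/T₁) with C_V = 3R/2 = 12.47 J mol⁻¹ K⁻¹.
ΔS = 2.15 × 12.47 × ln(119.15/314.65) = -26 J/K.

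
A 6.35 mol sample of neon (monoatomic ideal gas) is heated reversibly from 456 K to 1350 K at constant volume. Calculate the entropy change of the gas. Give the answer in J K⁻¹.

At constant volume, ΔS = nC_V ln(T₂/T₁) with C_V = 3R/2 = 12.47 J mol⁻¹ K⁻¹.
ΔS = 6.35 × 12.47 × ln(1350/456) = 86 J/K.

ΔS = 86 J/K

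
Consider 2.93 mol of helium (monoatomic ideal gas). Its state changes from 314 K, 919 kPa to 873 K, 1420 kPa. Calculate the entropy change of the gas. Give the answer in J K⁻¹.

ΔS = nC_p ln(T₂/T₁) − nR ln(P₂/P₁), with C_p = 5R/2 = 20.79 J mol⁻¹ K⁻¹ for a monoatomic ideal gas.
ΔS = 2.93 × [20.79 × ln(873/314) − 8.314 × ln(1420/919)] = 51.7 J/K.

ΔS = 51.7 J/K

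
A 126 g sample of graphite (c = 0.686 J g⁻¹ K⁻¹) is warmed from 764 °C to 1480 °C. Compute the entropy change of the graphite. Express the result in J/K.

ΔS = 45.4 J/K

In kelvin: T₁ = 1037.15 K, T₂ = 1753.15 K. ΔS = ∫dQ_rev/T = m c ln(T₂/T₁) = 126 × 0.686 × ln(1753.15/1037.15) = 45.4 J/K.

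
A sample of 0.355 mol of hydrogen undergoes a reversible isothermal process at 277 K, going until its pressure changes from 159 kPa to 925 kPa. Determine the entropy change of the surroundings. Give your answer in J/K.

ΔS_surr = 5.2 J/K

For an isothermal ideal gas ΔS_gas = nR ln(P₁/P₂) = 0.355 × 8.314 × ln(159/925) = -5.2 J/K.
The process is reversible, so ΔS_surr = −ΔS_gas = 5.2 J/K and ΔS_universe = 0.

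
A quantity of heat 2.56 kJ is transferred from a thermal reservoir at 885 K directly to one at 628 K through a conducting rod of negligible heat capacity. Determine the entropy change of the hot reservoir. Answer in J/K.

The hot reservoir loses heat Q, so ΔS_hot = −Q/T_H = −2560/885 = -2.89 J/K.

ΔS_hot = -2.89 J/K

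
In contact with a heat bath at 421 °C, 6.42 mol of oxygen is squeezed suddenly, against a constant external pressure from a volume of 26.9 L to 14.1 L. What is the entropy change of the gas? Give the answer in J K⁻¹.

ΔS_gas = -34.5 J/K

Entropy is a state function, so ΔS_gas depends only on the end states.
For an isothermal ideal gas ΔS_gas = nR ln(V₂/V₁) = 6.42 × 8.314 × ln(14.1/26.9) = -34.5 J/K.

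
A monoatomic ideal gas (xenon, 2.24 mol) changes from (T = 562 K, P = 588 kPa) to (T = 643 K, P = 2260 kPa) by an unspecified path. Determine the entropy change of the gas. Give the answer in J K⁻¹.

ΔS = nC_p ln(T₂/T₁) − nR ln(P₂/P₁), with C_p = 5R/2 = 20.79 J mol⁻¹ K⁻¹ for a monoatomic ideal gas.
ΔS = 2.24 × [20.79 × ln(643/562) − 8.314 × ln(2260/588)] = -18.8 J/K.

ΔS = -18.8 J/K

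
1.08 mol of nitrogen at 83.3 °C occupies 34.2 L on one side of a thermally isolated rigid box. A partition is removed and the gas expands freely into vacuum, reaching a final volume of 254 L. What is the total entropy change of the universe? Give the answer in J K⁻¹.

For an ideal gas in free expansion Q = 0 and W = 0, so T is unchanged.
Entropy is a state function; using a reversible isothermal path, ΔS_gas = nR ln(V₂/V₁) = 1.08 × 8.314 × ln(254/34.2) = 18 J/K.
The insulated surroundings exchange no heat, so ΔS_surr = 0 and ΔS_universe = ΔS_gas.

ΔS_universe = 18 J/K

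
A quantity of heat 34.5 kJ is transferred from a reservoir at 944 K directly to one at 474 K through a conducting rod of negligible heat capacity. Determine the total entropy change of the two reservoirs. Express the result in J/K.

ΔS_hot = −Q/T_H = −34500/944 = -36.55 J/K and ΔS_cold = +Q/T_C = 34500/474 = 72.78 J/K.
ΔS_total = -36.55 + 72.78 = 36.2 J/K, positive as the second law requires.

ΔS_total = 36.2 J/K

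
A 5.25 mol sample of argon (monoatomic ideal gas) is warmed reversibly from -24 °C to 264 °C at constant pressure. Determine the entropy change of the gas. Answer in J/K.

In kelvin: T₁ = 249.15 K, T₂ = 537.15 K. At constant pressure, ΔS = nC_p ln(T₂/T₁) with C_p = 5R/2 = 20.79 J mol⁻¹ K⁻¹.
ΔS = 5.25 × 20.79 × ln(537.15/249.15) = 83.8 J/K.

ΔS = 83.8 J/K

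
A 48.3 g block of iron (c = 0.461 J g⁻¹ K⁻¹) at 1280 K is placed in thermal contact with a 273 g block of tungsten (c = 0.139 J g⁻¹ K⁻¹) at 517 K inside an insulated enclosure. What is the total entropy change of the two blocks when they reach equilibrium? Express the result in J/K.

Energy balance: T_f = (m₁c₁T₁ + m₂c₂T₂)/(m₁c₁ + m₂c₂) = 799.15 K.
ΔS₁ = m₁c₁ ln(T_f/T₁) = 22.2663 × ln(799.15/1280) = -10.49 J/K.
ΔS₂ = m₂c₂ ln(T_f/T₂) = 37.947 × ln(799.15/517) = 16.53 J/K.
ΔS_total = -10.49 + 16.53 = 6.04 J/K.

ΔS_total = 6.04 J/K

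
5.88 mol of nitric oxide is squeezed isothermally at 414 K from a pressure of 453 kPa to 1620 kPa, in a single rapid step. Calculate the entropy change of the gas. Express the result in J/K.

Entropy is a state function, so ΔS_gas depends only on the end states.
For an isothermal ideal gas ΔS_gas = nR ln(P₁/P₂) = 5.88 × 8.314 × ln(453/1620) = -62.3 J/K.

ΔS_gas = -62.3 J/K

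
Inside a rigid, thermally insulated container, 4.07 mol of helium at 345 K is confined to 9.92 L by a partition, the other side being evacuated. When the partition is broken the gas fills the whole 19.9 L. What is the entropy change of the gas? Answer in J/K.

For an ideal gas in free expansion Q = 0 and W = 0, so T is unchanged.
Entropy is a state function; using a reversible isothermal path, ΔS_gas = nR ln(V₂/V₁) = 4.07 × 8.314 × ln(19.9/9.92) = 23.6 J/K.

ΔS_gas = 23.6 J/K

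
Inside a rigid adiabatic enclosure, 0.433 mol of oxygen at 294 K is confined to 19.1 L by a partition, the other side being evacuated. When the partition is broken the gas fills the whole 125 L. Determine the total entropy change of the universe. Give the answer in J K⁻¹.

For an ideal gas in free expansion Q = 0 and W = 0, so T is unchanged.
Entropy is a state function; using a reversible isothermal path, ΔS_gas = nR ln(V₂/V₁) = 0.433 × 8.314 × ln(125/19.1) = 6.76 J/K.
The insulated surroundings exchange no heat, so ΔS_surr = 0 and ΔS_universe = ΔS_gas.

ΔS_universe = 6.76 J/K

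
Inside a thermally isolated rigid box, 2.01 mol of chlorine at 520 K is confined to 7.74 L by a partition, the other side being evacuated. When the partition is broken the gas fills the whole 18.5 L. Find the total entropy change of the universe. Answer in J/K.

ΔS_universe = 14.6 J/K

For an ideal gas in free expansion Q = 0 and W = 0, so T is unchanged.
Entropy is a state function; using a reversible isothermal path, ΔS_gas = nR ln(V₂/V₁) = 2.01 × 8.314 × ln(18.5/7.74) = 14.6 J/K.
The insulated surroundings exchange no heat, so ΔS_surr = 0 and ΔS_universe = ΔS_gas.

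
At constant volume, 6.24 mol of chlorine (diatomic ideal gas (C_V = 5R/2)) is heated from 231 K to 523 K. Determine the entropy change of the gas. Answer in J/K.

ΔS = 106 J/K

At constant volume, ΔS = nC_V ln(T₂/T₁) with C_V = 5R/2 = 20.79 J mol⁻¹ K⁻¹.
ΔS = 6.24 × 20.79 × ln(523/231) = 106 J/K.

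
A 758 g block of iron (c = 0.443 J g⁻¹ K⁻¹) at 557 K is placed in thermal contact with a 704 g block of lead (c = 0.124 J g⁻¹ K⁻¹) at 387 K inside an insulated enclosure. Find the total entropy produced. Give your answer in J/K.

Energy balance: T_f = (m₁c₁T₁ + m₂c₂T₂)/(m₁c₁ + m₂c₂) = 521.92 K.
ΔS₁ = m₁c₁ ln(T_f/T₁) = 335.794 × ln(521.92/557) = -21.84 J/K.
ΔS₂ = m₂c₂ ln(T_f/T₂) = 87.296 × ln(521.92/387) = 26.11 J/K.
ΔS_total = -21.84 + 26.11 = 4.27 J/K.

ΔS_total = 4.27 J/K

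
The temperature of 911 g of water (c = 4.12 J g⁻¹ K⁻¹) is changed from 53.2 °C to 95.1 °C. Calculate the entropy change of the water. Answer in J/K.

ΔS = 453 J/K

In kelvin: T₁ = 326.35 K, T₂ = 368.25 K. ΔS = ∫dQ_rev/T = m c ln(T₂/T₁) = 911 × 4.12 × ln(368.25/326.35) = 453 J/K.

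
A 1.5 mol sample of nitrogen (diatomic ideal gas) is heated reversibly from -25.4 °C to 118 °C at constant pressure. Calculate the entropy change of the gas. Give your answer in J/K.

ΔS = 19.9 J/K

In kelvin: T₁ = 247.75 K, T₂ = 391.15 K. At constant pressure, ΔS = nC_p ln(T₂/T₁) with C_p = 7R/2 = 29.1 J mol⁻¹ K⁻¹.
ΔS = 1.5 × 29.1 × ln(391.15/247.75) = 19.9 J/K.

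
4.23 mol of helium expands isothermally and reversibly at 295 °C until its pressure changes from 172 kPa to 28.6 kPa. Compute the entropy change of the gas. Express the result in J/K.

ΔS_gas = 63.1 J/K

For an isothermal ideal gas ΔS_gas = nR ln(P₁/P₂) = 4.23 × 8.314 × ln(172/28.6) = 63.1 J/K.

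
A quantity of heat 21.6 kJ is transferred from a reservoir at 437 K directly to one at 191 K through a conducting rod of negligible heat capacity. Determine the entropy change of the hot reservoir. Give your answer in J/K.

The hot reservoir loses heat Q, so ΔS_hot = −Q/T_H = −21600/437 = -49.4 J/K.

ΔS_hot = -49.4 J/K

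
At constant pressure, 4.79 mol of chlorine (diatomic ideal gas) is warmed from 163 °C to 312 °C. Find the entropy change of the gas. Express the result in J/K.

In kelvin: T₁ = 436.15 K, T₂ = 585.15 K. At constant pressure, ΔS = nC_p ln(T₂/T₁) with C_p = 7R/2 = 29.1 J mol⁻¹ K⁻¹.
ΔS = 4.79 × 29.1 × ln(585.15/436.15) = 41 J/K.

ΔS = 41 J/K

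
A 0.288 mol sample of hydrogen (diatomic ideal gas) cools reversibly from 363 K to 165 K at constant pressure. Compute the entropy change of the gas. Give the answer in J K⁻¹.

At constant pressure, ΔS = nC_p ln(T₂/T₁) with C_p = 7R/2 = 29.1 J mol⁻¹ K⁻¹.
ΔS = 0.288 × 29.1 × ln(165/363) = -6.61 J/K.

ΔS = -6.61 J/K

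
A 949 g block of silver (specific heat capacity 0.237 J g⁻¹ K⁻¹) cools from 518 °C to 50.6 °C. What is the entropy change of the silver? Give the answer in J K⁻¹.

ΔS = -201 J/K

In kelvin: T₁ = 791.15 K, T₂ = 323.75 K. ΔS = ∫dQ_rev/T = m c ln(T₂/T₁) = 949 × 0.237 × ln(323.75/791.15) = -201 J/K.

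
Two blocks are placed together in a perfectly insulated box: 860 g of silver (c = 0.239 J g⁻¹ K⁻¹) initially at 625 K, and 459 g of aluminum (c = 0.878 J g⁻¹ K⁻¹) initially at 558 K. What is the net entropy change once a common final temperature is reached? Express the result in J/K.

ΔS_total = 0.885 J/K

Energy balance: T_f = (m₁c₁T₁ + m₂c₂T₂)/(m₁c₁ + m₂c₂) = 580.63 K.
ΔS₁ = m₁c₁ ln(T_f/T₁) = 205.54 × ln(580.63/625) = -15.136 J/K.
ΔS₂ = m₂c₂ ln(T_f/T₂) = 403.002 × ln(580.63/558) = 16.021 J/K.
ΔS_total = -15.136 + 16.021 = 0.885 J/K.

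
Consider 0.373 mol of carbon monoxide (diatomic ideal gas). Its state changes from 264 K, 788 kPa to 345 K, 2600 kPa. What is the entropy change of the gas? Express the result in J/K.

ΔS = -0.798 J/K

ΔS = nC_p ln(T₂/T₁) − nR ln(P₂/P₁), with C_p = 7R/2 = 29.1 J mol⁻¹ K⁻¹ for a diatomic ideal gas.
ΔS = 0.373 × [29.1 × ln(345/264) − 8.314 × ln(2600/788)] = -0.798 J/K.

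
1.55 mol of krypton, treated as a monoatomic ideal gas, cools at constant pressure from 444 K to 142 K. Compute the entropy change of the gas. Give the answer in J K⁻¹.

At constant pressure, ΔS = nC_p ln(T₂/T₁) with C_p = 5R/2 = 20.79 J mol⁻¹ K⁻¹.
ΔS = 1.55 × 20.79 × ln(142/444) = -36.7 J/K.

ΔS = -36.7 J/K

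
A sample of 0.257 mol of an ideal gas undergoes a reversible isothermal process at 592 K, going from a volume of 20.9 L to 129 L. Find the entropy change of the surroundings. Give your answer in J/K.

ΔS_surr = -3.89 J/K

For an isothermal ideal gas ΔS_gas = nR ln(V₂/V₁) = 0.257 × 8.314 × ln(129/20.9) = 3.89 J/K.
The process is reversible, so ΔS_surr = −ΔS_gas = -3.89 J/K and ΔS_universe = 0.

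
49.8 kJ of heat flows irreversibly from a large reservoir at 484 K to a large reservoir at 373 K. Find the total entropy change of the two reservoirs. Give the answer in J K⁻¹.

ΔS_hot = −Q/T_H = −49800/484 = -102.9 J/K and ΔS_cold = +Q/T_C = 49800/373 = 133.5 J/K.
ΔS_total = -102.9 + 133.5 = 30.6 J/K, positive as the second law requires.

ΔS_total = 30.6 J/K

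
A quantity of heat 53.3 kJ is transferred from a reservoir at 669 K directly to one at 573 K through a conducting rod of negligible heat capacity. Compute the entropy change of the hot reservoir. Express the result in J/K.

The hot reservoir loses heat Q, so ΔS_hot = −Q/T_H = −53300/669 = -79.7 J/K.

ΔS_hot = -79.7 J/K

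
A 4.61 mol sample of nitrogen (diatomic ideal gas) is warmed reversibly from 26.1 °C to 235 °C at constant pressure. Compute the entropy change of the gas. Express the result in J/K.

ΔS = 71 J/K

In kelvin: T₁ = 299.25 K, T₂ = 508.15 K. At constant pressure, ΔS = nC_p ln(T₂/T₁) with C_p = 7R/2 = 29.1 J mol⁻¹ K⁻¹.
ΔS = 4.61 × 29.1 × ln(508.15/299.25) = 71 J/K.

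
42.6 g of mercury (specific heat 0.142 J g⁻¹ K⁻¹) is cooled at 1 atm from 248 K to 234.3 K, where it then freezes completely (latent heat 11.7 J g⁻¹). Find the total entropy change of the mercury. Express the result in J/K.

Cooling step: ΔS₁ = m c ln(T_tr/T_i) = 42.6 × 0.142 × ln(234.3/248) = -0.3438 J/K.
Phase change: ΔS₂ = −mL/T_tr = −42.6 × 11.7 / 234.3 = -2.127 J/K.
ΔS_total = (-0.3438) + (-2.127) = -2.47 J/K.

ΔS = -2.47 J/K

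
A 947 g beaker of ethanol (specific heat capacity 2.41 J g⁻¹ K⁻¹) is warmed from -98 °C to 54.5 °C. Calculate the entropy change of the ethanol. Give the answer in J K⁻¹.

ΔS = 1430 J/K

In kelvin: T₁ = 175.15 K, T₂ = 327.65 K. ΔS = ∫dQ_rev/T = m c ln(T₂/T₁) = 947 × 2.41 × ln(327.65/175.15) = 1430 J/K.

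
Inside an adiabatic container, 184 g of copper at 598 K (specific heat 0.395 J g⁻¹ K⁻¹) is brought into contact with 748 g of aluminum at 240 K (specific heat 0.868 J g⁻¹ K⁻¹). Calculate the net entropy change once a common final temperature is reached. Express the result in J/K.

Energy balance: T_f = (m₁c₁T₁ + m₂c₂T₂)/(m₁c₁ + m₂c₂) = 276.04 K.
ΔS₁ = m₁c₁ ln(T_f/T₁) = 72.68 × ln(276.04/598) = -56.18 J/K.
ΔS₂ = m₂c₂ ln(T_f/T₂) = 649.264 × ln(276.04/240) = 90.84 J/K.
ΔS_total = -56.18 + 90.84 = 34.7 J/K.

ΔS_total = 34.7 J/K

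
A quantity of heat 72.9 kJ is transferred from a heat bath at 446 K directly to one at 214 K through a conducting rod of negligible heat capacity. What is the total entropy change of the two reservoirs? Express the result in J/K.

ΔS_total = 177 J/K

ΔS_hot = −Q/T_H = −72900/446 = -163.5 J/K and ΔS_cold = +Q/T_C = 72900/214 = 340.7 J/K.
ΔS_total = -163.5 + 340.7 = 177 J/K, positive as the second law requires.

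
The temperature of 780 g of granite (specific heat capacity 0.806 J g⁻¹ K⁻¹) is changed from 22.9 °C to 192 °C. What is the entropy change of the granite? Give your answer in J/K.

ΔS = 284 J/K

In kelvin: T₁ = 296.05 K, T₂ = 465.15 K. ΔS = ∫dQ_rev/T = m c ln(T₂/T₁) = 780 × 0.806 × ln(465.15/296.05) = 284 J/K.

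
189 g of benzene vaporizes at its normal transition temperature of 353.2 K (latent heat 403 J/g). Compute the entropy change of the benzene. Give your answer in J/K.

Heat absorbed by the substance: Q = mL = 189 × 403 = 76167 J.
At constant T, ΔS = Q_rev/T = 76167 / 353.2 = 216 J/K.

ΔS = 216 J/K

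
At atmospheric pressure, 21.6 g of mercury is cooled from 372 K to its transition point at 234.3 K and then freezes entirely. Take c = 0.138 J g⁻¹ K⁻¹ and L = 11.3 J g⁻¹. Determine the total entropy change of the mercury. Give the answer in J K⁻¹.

ΔS = -2.42 J/K

Cooling step: ΔS₁ = m c ln(T_tr/T_i) = 21.6 × 0.138 × ln(234.3/372) = -1.378 J/K.
Phase change: ΔS₂ = −mL/T_tr = −21.6 × 11.3 / 234.3 = -1.042 J/K.
ΔS_total = (-1.378) + (-1.042) = -2.42 J/K.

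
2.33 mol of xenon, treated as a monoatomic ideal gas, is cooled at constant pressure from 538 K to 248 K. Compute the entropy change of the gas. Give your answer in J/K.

ΔS = -37.5 J/K

At constant pressure, ΔS = nC_p ln(T₂/T₁) with C_p = 5R/2 = 20.79 J mol⁻¹ K⁻¹.
ΔS = 2.33 × 20.79 × ln(248/538) = -37.5 J/K.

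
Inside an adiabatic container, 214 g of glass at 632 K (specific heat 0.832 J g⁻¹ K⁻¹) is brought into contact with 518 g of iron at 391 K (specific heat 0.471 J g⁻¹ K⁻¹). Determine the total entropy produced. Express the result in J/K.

Energy balance: T_f = (m₁c₁T₁ + m₂c₂T₂)/(m₁c₁ + m₂c₂) = 492.68 K.
ΔS₁ = m₁c₁ ln(T_f/T₁) = 178.048 × ln(492.68/632) = -44.341 J/K.
ΔS₂ = m₂c₂ ln(T_f/T₂) = 243.978 × ln(492.68/391) = 56.394 J/K.
ΔS_total = -44.341 + 56.394 = 12.1 J/K.

ΔS_total = 12.1 J/K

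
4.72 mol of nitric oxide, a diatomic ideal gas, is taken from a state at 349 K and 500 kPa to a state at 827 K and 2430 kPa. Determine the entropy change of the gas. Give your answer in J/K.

ΔS = 56.5 J/K

ΔS = nC_p ln(T₂/T₁) − nR ln(P₂/P₁), with C_p = 7R/2 = 29.1 J mol⁻¹ K⁻¹ for a diatomic ideal gas.
ΔS = 4.72 × [29.1 × ln(827/349) − 8.314 × ln(2430/500)] = 56.5 J/K.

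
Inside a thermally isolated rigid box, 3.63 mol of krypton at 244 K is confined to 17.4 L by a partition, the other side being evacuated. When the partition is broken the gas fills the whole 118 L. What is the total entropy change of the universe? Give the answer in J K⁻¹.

ΔS_universe = 57.8 J/K

No heat is exchanged and no work is done, so the ideal-gas temperature stays constant.
Entropy is a state function; using a reversible isothermal path, ΔS_gas = nR ln(V₂/V₁) = 3.63 × 8.314 × ln(118/17.4) = 57.8 J/K.
The insulated surroundings exchange no heat, so ΔS_surr = 0 and ΔS_universe = ΔS_gas.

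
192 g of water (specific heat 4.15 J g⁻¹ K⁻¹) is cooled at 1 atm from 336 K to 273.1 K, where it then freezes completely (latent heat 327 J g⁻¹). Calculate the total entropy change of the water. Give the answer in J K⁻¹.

ΔS = -395 J/K

Cooling step: ΔS₁ = m c ln(T_tr/T_i) = 192 × 4.15 × ln(273.1/336) = -165.2 J/K.
Phase change: ΔS₂ = −mL/T_tr = −192 × 327 / 273.1 = -229.9 J/K.
ΔS_total = (-165.2) + (-229.9) = -395 J/K.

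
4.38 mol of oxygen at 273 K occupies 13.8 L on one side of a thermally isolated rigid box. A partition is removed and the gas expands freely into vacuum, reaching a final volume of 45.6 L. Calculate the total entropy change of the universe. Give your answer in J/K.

For an ideal gas in free expansion Q = 0 and W = 0, so T is unchanged.
Entropy is a state function; using a reversible isothermal path, ΔS_gas = nR ln(V₂/V₁) = 4.38 × 8.314 × ln(45.6/13.8) = 43.5 J/K.
The insulated surroundings exchange no heat, so ΔS_surr = 0 and ΔS_universe = ΔS_gas.

ΔS_universe = 43.5 J/K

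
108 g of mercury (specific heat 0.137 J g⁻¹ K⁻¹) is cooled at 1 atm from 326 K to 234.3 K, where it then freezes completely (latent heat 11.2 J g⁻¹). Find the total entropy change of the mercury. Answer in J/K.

Cooling step: ΔS₁ = m c ln(T_tr/T_i) = 108 × 0.137 × ln(234.3/326) = -4.887 J/K.
Phase change: ΔS₂ = −mL/T_tr = −108 × 11.2 / 234.3 = -5.1626 J/K.
ΔS_total = (-4.887) + (-5.1626) = -10 J/K.

ΔS = -10 J/K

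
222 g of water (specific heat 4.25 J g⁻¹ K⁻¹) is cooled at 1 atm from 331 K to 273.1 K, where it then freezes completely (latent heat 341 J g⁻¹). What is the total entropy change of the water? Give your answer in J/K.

ΔS = -459 J/K

Cooling step: ΔS₁ = m c ln(T_tr/T_i) = 222 × 4.25 × ln(273.1/331) = -181.4 J/K.
Phase change: ΔS₂ = −mL/T_tr = −222 × 341 / 273.1 = -277.2 J/K.
ΔS_total = (-181.4) + (-277.2) = -459 J/K.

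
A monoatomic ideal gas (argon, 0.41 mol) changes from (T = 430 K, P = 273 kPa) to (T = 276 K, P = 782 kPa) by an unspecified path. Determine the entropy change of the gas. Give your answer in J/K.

ΔS = -7.37 J/K

ΔS = nC_p ln(T₂/T₁) − nR ln(P₂/P₁), with C_p = 5R/2 = 20.79 J mol⁻¹ K⁻¹ for a monoatomic ideal gas.
ΔS = 0.41 × [20.79 × ln(276/430) − 8.314 × ln(782/273)] = -7.37 J/K.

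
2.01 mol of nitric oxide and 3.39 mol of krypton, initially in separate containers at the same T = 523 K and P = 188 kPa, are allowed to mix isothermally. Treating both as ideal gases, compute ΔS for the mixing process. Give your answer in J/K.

Mole fractions: x_A = 2.01/5.4 = 0.372, x_B = 0.628.
ΔS_mix = −R(n_A ln x_A + n_B ln x_B) = −8.314 × (2.01 ln 0.372 + 3.39 ln 0.628) = 29.6 J/K.

ΔS_mix = 29.6 J/K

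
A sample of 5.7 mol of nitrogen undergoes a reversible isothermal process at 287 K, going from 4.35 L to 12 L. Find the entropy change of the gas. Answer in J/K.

For an isothermal ideal gas ΔS_gas = nR ln(V₂/V₁) = 5.7 × 8.314 × ln(12/4.35) = 48.1 J/K.

ΔS_gas = 48.1 J/K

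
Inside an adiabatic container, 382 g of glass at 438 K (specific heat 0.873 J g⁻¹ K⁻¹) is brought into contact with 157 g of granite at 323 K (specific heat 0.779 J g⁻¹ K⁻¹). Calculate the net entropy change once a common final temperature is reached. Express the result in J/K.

Energy balance: T_f = (m₁c₁T₁ + m₂c₂T₂)/(m₁c₁ + m₂c₂) = 407.14 K.
ΔS₁ = m₁c₁ ln(T_f/T₁) = 333.486 × ln(407.14/438) = -24.36 J/K.
ΔS₂ = m₂c₂ ln(T_f/T₂) = 122.303 × ln(407.14/323) = 28.31 J/K.
ΔS_total = -24.36 + 28.31 = 3.95 J/K.

ΔS_total = 3.95 J/K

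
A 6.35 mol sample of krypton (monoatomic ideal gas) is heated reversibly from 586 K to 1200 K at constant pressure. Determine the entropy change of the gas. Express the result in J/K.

ΔS = 94.6 J/K

At constant pressure, ΔS = nC_p ln(T₂/T₁) with C_p = 5R/2 = 20.79 J mol⁻¹ K⁻¹.
ΔS = 6.35 × 20.79 × ln(1200/586) = 94.6 J/K.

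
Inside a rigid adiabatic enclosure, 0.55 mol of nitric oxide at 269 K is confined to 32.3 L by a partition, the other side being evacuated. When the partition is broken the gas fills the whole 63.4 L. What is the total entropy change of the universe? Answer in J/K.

ΔS_universe = 3.08 J/K

For an ideal gas in free expansion Q = 0 and W = 0, so T is unchanged.
Entropy is a state function; using a reversible isothermal path, ΔS_gas = nR ln(V₂/V₁) = 0.55 × 8.314 × ln(63.4/32.3) = 3.08 J/K.
The insulated surroundings exchange no heat, so ΔS_surr = 0 and ΔS_universe = ΔS_gas.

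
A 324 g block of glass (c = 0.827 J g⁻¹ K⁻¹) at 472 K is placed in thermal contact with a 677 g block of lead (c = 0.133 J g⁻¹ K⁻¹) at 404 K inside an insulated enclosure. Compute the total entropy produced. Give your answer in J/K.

Energy balance: T_f = (m₁c₁T₁ + m₂c₂T₂)/(m₁c₁ + m₂c₂) = 454.9 K.
ΔS₁ = m₁c₁ ln(T_f/T₁) = 267.948 × ln(454.9/472) = -9.8896 J/K.
ΔS₂ = m₂c₂ ln(T_f/T₂) = 90.041 × ln(454.9/404) = 10.684 J/K.
ΔS_total = -9.8896 + 10.684 = 0.794 J/K.

ΔS_total = 0.794 J/K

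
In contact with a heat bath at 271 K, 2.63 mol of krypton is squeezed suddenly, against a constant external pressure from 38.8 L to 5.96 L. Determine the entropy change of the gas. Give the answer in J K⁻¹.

Entropy is a state function, so ΔS_gas depends only on the end states.
For an isothermal ideal gas ΔS_gas = nR ln(V₂/V₁) = 2.63 × 8.314 × ln(5.96/38.8) = -41 J/K.

ΔS_gas = -41 J/K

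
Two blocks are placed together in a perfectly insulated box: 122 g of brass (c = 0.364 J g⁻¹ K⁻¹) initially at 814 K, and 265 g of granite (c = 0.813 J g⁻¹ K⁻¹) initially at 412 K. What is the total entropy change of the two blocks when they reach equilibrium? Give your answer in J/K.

ΔS_total = 9.84 J/K

Energy balance: T_f = (m₁c₁T₁ + m₂c₂T₂)/(m₁c₁ + m₂c₂) = 480.7 K.
ΔS₁ = m₁c₁ ln(T_f/T₁) = 44.408 × ln(480.7/814) = -23.39 J/K.
ΔS₂ = m₂c₂ ln(T_f/T₂) = 215.445 × ln(480.7/412) = 33.23 J/K.
ΔS_total = -23.39 + 33.23 = 9.84 J/K.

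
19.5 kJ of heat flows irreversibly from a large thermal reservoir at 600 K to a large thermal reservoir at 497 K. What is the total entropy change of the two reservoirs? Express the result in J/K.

ΔS_total = 6.74 J/K

ΔS_hot = −Q/T_H = −19500/600 = -32.5 J/K and ΔS_cold = +Q/T_C = 19500/497 = 39.24 J/K.
ΔS_total = -32.5 + 39.24 = 6.74 J/K, positive as the second law requires.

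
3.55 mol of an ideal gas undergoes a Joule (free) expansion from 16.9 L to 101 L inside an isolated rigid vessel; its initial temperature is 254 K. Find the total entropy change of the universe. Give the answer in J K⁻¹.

ΔS_universe = 52.8 J/K

No heat is exchanged and no work is done, so the ideal-gas temperature stays constant.
Entropy is a state function; using a reversible isothermal path, ΔS_gas = nR ln(V₂/V₁) = 3.55 × 8.314 × ln(101/16.9) = 52.8 J/K.
The insulated surroundings exchange no heat, so ΔS_surr = 0 and ΔS_universe = ΔS_gas.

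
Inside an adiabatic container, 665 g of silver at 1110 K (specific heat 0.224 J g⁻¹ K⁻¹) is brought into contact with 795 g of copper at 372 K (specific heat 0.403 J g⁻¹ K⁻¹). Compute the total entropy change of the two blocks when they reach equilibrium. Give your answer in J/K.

ΔS_total = 66.4 J/K

Energy balance: T_f = (m₁c₁T₁ + m₂c₂T₂)/(m₁c₁ + m₂c₂) = 606.23 K.
ΔS₁ = m₁c₁ ln(T_f/T₁) = 148.96 × ln(606.23/1110) = -90.1 J/K.
ΔS₂ = m₂c₂ ln(T_f/T₂) = 320.385 × ln(606.23/372) = 156.5 J/K.
ΔS_total = -90.1 + 156.5 = 66.4 J/K.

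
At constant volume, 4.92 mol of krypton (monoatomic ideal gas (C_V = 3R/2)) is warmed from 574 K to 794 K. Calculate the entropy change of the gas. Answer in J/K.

ΔS = 19.9 J/K

At constant volume, ΔS = nC_V ln(T₂/T₁) with C_V = 3R/2 = 12.47 J mol⁻¹ K⁻¹.
ΔS = 4.92 × 12.47 × ln(794/574) = 19.9 J/K.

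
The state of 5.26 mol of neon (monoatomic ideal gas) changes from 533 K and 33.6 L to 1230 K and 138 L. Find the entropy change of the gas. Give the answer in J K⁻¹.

ΔS = 117 J/K

Entropy is a state function: ΔS = nC_V ln(T₂/T₁) + nR ln(V₂/V₁), with C_V = 3R/2 = 12.47 J mol⁻¹ K⁻¹ for a monoatomic ideal gas.
ΔS = 5.26 × [12.47 × ln(1230/533) + 8.314 × ln(138/33.6)] = 117 J/K.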